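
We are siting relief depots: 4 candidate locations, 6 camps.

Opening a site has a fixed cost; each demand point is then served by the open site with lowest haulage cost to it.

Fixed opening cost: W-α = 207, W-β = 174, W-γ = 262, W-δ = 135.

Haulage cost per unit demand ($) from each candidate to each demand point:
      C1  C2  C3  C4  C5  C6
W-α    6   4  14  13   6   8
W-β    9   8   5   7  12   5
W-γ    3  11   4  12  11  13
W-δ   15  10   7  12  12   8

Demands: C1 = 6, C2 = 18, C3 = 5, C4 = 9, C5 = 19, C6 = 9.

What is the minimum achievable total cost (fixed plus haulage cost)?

688

Open {W-α}: assign each demand point to its cheapest open site.
  C1→W-α 6×6=36, C2→W-α 18×4=72, C3→W-α 5×14=70, C4→W-α 9×13=117, C5→W-α 19×6=114, C6→W-α 9×8=72
  haulage cost 481, fixed 207 → total 688.
Compare {W-β}: haulage cost 559 + fixed 174 = 733.
Compare {W-α, W-β}: haulage cost 355 + fixed 381 = 736.
Compare {W-α, W-δ}: haulage cost 437 + fixed 342 = 779.
All other subsets cost ≥ 733. Minimum total cost: 688.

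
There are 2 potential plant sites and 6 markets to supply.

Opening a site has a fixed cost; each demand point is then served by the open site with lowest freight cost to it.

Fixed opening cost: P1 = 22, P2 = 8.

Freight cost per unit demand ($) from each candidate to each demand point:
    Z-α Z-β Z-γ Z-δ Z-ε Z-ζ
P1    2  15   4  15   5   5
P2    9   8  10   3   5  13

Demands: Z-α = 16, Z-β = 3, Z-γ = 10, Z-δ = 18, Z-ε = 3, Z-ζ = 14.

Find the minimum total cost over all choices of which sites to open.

265

Open {P1, P2}: assign each demand point to its cheapest open site.
  Z-α→P1 16×2=32, Z-β→P2 3×8=24, Z-γ→P1 10×4=40, Z-δ→P2 18×3=54, Z-ε→P1 3×5=15, Z-ζ→P1 14×5=70
  freight cost 235, fixed 30 → total 265.
Compare {P1}: freight cost 472 + fixed 22 = 494.
Compare {P2}: freight cost 519 + fixed 8 = 527.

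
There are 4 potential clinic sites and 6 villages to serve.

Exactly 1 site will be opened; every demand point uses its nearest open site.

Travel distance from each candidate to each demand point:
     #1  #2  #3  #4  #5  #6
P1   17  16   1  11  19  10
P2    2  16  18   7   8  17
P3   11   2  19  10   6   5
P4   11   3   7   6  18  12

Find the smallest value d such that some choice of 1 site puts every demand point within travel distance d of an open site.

Open {P2}.
  Farthest demand point is #3 at travel distance 18 (to P2); all others are ≤ 18.
With {P4} the worst case is 18.
With {P1} the worst case is 19.
No size-1 selection achieves below 18.

18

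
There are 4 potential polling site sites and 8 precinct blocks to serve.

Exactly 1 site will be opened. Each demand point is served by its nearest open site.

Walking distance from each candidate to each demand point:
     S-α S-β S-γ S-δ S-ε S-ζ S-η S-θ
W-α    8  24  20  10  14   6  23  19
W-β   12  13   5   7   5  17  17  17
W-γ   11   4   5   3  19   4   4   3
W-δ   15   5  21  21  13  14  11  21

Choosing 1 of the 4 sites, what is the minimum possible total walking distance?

53

Open {W-γ}.
  S-α→W-γ 11, S-β→W-γ 4, S-γ→W-γ 5, S-δ→W-γ 3, S-ε→W-γ 19, S-ζ→W-γ 4, S-η→W-γ 4, S-θ→W-γ 3  ⇒ total 53.
Compare {W-β}: total 93.
Compare {W-δ}: total 121.
No size-1 selection does better; minimum is 53.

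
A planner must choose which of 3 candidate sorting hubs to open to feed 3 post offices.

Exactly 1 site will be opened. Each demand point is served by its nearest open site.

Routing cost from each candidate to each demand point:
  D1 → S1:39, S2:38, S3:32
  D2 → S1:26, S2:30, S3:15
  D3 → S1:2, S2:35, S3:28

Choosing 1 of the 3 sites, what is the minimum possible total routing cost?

65

Open {D3}.
  S1→D3 2, S2→D3 35, S3→D3 28  ⇒ total 65.
Compare {D2}: total 71.
Compare {D1}: total 109.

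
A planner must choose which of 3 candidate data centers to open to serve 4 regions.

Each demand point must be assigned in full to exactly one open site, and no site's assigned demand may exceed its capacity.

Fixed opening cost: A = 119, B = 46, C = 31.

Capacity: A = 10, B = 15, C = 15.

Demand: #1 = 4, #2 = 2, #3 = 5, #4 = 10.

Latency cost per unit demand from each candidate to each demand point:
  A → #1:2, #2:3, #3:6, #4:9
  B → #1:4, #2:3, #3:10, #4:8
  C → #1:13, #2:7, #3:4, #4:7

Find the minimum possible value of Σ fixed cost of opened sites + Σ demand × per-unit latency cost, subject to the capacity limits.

Open {B, C}; cheapest assignment that respects the capacities:
  B (cap 15, load 6): #1, #2 — cost 4×4 + 2×3 = 22
  C (cap 15, load 15): #3, #4 — cost 5×4 + 10×7 = 90
  Shipping 112, fixed 77 → total 189.
  Any other capacity-feasible assignment to {B, C} ships for at least 112.
Compare {A, C}: its best feasible assignment gives total 254.
Compare {A, B}: its best feasible assignment gives total 289.
Every other set of open sites that can feasibly serve all demand totals ≥ 254 even under its best assignment. Minimum: 189.

189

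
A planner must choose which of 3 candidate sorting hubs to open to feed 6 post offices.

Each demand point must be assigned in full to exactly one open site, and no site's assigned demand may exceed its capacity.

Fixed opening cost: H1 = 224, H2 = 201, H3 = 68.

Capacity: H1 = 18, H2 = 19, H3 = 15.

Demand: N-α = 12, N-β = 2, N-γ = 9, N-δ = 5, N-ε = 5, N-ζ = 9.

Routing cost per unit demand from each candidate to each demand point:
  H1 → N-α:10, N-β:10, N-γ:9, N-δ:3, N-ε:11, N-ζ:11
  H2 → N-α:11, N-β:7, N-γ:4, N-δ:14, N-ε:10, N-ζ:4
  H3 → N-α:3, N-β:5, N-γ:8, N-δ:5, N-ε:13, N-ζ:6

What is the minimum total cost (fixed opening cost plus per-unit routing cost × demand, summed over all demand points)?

681

Open {H1, H2, H3}; cheapest assignment that respects the capacities:
  H1 (cap 18, load 10): N-δ, N-ε — cost 5×3 + 5×11 = 70
  H2 (cap 19, load 18): N-γ, N-ζ — cost 9×4 + 9×4 = 72
  H3 (cap 15, load 14): N-α, N-β — cost 12×3 + 2×5 = 46
  Shipping 188, fixed 493 → total 681.
  Any other capacity-feasible assignment to {H1, H2, H3} ships for at least 188.
Total demand is 42 and no other set of sites has combined capacity ≥ 42, so {H1, H2, H3} is the only feasible choice of open sites. Minimum: 681.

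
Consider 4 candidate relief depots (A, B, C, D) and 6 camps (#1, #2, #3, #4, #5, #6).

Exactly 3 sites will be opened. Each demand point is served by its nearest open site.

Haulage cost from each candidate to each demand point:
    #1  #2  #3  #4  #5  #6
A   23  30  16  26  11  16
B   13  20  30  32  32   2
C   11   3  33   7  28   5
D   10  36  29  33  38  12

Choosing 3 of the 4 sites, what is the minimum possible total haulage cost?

50

Open {A, B, C}.
  #1→C 11, #2→C 3, #3→A 16, #4→C 7, #5→A 11, #6→B 2  ⇒ total 50.
Compare {A, C, D}: total 52.
Compare {B, C, D}: total 79.
No size-3 selection does better; minimum is 50.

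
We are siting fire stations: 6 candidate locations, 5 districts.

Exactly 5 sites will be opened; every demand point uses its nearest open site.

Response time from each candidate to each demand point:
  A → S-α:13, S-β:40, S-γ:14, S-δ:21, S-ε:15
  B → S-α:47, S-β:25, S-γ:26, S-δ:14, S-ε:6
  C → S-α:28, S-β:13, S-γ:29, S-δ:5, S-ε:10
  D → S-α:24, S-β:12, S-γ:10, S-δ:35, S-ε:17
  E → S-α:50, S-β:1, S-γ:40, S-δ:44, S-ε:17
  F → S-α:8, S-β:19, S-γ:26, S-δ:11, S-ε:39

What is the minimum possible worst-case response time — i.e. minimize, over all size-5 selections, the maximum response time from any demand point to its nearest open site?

10

Open {A, C, D, E, F}.
  Farthest demand point is S-γ at response time 10 (to D); all others are ≤ 10.
With {B, C, D, E, F} the worst case is 10.
With {A, B, D, E, F} the worst case is 11.
No size-5 selection achieves below 10.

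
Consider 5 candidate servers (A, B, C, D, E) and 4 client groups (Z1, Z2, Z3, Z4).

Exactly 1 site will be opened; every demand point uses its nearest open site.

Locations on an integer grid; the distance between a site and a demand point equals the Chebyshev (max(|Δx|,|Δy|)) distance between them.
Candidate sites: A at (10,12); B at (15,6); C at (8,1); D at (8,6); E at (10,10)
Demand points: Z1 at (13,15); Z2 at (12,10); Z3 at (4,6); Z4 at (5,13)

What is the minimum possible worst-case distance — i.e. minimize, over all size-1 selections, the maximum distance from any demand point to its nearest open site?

Open {A}.
  Farthest demand point is Z3 at distance 6 (to A); all others are ≤ 6.
With {E} the worst case is 6.
With {D} the worst case is 9.
No size-1 selection achieves below 6.

6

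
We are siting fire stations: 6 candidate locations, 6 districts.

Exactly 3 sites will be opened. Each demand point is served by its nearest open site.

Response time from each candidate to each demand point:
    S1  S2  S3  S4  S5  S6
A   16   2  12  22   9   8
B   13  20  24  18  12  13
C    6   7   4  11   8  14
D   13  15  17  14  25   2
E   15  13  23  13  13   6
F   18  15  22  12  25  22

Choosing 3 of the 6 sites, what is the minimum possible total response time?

33

Open {A, C, D}.
  S1→C 6, S2→A 2, S3→C 4, S4→C 11, S5→C 8, S6→D 2  ⇒ total 33.
Compare {A, C, E}: total 37.
Compare {B, C, D}: total 38.
No size-3 selection does better; minimum is 33.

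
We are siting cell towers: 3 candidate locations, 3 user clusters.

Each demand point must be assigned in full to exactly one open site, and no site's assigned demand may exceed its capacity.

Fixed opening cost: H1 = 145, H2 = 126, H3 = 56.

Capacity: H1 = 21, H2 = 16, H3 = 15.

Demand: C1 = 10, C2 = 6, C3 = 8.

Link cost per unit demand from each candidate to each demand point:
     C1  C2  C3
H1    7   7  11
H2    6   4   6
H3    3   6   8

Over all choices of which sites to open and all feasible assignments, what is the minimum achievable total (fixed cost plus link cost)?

284

Open {H2, H3}; cheapest assignment that respects the capacities:
  H2 (cap 16, load 14): C2, C3 — cost 6×4 + 8×6 = 72
  H3 (cap 15, load 10): C1 — cost 10×3 = 30
  Shipping 102, fixed 182 → total 284.
  Any other capacity-feasible assignment to {H2, H3} ships for at least 102.
Compare {H1, H3}: its best feasible assignment gives total 361.
Compare {H1, H2}: its best feasible assignment gives total 413.
Every other set of open sites that can feasibly serve all demand totals ≥ 361 even under its best assignment. Minimum: 284.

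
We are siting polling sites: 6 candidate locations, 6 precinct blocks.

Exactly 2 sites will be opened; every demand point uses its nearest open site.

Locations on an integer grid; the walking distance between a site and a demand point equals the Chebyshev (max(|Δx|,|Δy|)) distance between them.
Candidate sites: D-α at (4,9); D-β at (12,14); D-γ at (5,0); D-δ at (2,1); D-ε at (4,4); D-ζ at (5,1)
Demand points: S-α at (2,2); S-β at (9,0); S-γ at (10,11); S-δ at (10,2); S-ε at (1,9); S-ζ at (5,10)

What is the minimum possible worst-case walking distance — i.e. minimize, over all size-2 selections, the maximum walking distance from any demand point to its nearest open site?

6

Open {D-α, D-γ}.
  Farthest demand point is S-γ at walking distance 6 (to D-α); all others are ≤ 6.
With {D-α, D-ε} the worst case is 6.
With {D-α, D-ζ} the worst case is 6.
No size-2 selection achieves below 6.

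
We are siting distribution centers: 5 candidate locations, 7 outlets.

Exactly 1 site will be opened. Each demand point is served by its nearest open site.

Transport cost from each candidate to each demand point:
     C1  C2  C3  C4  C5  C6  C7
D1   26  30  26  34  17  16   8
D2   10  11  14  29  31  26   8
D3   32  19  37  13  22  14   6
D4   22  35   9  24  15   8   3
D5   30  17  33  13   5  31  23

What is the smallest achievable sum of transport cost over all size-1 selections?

116

Open {D4}.
  C1→D4 22, C2→D4 35, C3→D4 9, C4→D4 24, C5→D4 15, C6→D4 8, C7→D4 3  ⇒ total 116.
Compare {D2}: total 129.
Compare {D3}: total 143.
No size-1 selection does better; minimum is 116.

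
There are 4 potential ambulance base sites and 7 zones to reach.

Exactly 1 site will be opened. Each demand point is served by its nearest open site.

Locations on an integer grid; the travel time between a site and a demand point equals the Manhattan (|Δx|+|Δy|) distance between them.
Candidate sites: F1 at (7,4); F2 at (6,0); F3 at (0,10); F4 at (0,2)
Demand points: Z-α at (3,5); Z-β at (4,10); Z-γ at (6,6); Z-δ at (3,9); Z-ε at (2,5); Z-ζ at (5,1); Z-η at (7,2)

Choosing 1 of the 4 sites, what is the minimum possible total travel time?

Open {F1}.
  Z-α→F1 5, Z-β→F1 9, Z-γ→F1 3, Z-δ→F1 9, Z-ε→F1 6, Z-ζ→F1 5, Z-η→F1 2  ⇒ total 39.
Compare {F2}: total 52.
Compare {F4}: total 56.
No size-1 selection does better; minimum is 39.

39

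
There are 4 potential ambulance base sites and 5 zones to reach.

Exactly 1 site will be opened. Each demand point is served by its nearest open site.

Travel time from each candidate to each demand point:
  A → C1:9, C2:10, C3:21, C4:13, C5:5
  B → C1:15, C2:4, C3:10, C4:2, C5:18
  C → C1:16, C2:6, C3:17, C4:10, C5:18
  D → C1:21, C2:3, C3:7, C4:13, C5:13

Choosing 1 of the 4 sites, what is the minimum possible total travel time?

Open {B}.
  C1→B 15, C2→B 4, C3→B 10, C4→B 2, C5→B 18  ⇒ total 49.
Compare {D}: total 57.
Compare {A}: total 58.
No size-1 selection does better; minimum is 49.

49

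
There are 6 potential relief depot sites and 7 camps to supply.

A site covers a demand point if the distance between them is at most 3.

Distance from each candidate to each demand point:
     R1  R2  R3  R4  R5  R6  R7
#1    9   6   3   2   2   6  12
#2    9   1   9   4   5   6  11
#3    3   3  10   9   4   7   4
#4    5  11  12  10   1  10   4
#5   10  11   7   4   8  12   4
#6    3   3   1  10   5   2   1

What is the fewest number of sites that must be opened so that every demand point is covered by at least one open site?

Coverage sets (demand points within 3 of each site):
  #1: {R3, R4, R5}
  #2: {R2}
  #3: {R1, R2}
  #4: {R5}
  #5: {}
  #6: {R1, R2, R3, R6, R7}
No single site covers all 7 demand points.
But {#1, #6} covers everything, so the minimum is 2.

2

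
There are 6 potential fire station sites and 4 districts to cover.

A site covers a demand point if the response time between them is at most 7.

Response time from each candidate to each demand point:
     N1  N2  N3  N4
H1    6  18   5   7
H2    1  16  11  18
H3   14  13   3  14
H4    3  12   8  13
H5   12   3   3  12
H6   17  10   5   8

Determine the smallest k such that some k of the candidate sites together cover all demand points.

2

Coverage sets (demand points within 7 of each site):
  H1: {N1, N3, N4}
  H2: {N1}
  H3: {N3}
  H4: {N1}
  H5: {N2, N3}
  H6: {N3}
No single site covers all 4 demand points.
But {H1, H5} covers everything, so the minimum is 2.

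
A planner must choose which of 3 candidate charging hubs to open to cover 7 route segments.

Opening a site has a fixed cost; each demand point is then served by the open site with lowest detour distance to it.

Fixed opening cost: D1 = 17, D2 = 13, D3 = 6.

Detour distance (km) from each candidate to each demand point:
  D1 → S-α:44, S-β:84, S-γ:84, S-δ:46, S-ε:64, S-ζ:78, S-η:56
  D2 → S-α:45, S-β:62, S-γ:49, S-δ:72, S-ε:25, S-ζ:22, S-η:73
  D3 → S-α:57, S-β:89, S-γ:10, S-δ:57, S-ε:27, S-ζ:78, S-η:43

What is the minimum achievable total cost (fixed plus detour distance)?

Open {D2, D3}: assign each demand point to its cheapest open site.
  S-α→D2 45, S-β→D2 62, S-γ→D3 10, S-δ→D3 57, S-ε→D2 25, S-ζ→D2 22, S-η→D3 43
  detour distance 264, fixed 19 → total 283.
Compare {D1, D2, D3}: detour distance 252 + fixed 36 = 288.
Compare {D1, D2}: detour distance 304 + fixed 30 = 334.
Compare {D1, D3}: detour distance 332 + fixed 23 = 355.
All other subsets cost ≥ 288. Minimum total cost: 283.

283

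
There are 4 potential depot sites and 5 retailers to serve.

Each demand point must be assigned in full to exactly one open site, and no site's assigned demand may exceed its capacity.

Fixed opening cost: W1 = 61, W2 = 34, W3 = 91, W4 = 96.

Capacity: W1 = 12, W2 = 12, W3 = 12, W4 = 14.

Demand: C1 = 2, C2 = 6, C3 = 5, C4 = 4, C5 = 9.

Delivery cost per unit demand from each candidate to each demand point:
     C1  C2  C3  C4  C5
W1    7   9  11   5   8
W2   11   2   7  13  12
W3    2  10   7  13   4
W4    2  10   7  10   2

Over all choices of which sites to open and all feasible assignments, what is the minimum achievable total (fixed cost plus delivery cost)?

269

Open {W2, W4}; cheapest assignment that respects the capacities:
  W2 (cap 12, load 12): C1, C2, C4 — cost 2×11 + 6×2 + 4×13 = 86
  W4 (cap 14, load 14): C3, C5 — cost 5×7 + 9×2 = 53
  Shipping 139, fixed 130 → total 269.
  Any other capacity-feasible assignment to {W2, W4} ships for at least 139.
Compare {W1, W2, W4}: its best feasible assignment gives total 280.
Compare {W1, W2, W3}: its best feasible assignment gives total 293.
Every other set of open sites that can feasibly serve all demand totals ≥ 280 even under its best assignment. Minimum: 269.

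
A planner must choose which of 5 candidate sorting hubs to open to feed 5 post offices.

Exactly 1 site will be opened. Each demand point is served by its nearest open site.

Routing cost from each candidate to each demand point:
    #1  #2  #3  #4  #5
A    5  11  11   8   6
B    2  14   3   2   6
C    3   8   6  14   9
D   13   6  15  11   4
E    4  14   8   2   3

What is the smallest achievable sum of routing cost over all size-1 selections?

Open {B}.
  #1→B 2, #2→B 14, #3→B 3, #4→B 2, #5→B 6  ⇒ total 27.
Compare {E}: total 31.
Compare {C}: total 40.
No size-1 selection does better; minimum is 27.

27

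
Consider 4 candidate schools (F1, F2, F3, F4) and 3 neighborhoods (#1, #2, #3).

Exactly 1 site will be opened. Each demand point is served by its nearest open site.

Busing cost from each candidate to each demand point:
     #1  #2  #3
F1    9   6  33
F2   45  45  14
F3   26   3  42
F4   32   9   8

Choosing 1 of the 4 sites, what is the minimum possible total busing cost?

Open {F1}.
  #1→F1 9, #2→F1 6, #3→F1 33  ⇒ total 48.
Compare {F4}: total 49.
Compare {F3}: total 71.
No size-1 selection does better; minimum is 48.

48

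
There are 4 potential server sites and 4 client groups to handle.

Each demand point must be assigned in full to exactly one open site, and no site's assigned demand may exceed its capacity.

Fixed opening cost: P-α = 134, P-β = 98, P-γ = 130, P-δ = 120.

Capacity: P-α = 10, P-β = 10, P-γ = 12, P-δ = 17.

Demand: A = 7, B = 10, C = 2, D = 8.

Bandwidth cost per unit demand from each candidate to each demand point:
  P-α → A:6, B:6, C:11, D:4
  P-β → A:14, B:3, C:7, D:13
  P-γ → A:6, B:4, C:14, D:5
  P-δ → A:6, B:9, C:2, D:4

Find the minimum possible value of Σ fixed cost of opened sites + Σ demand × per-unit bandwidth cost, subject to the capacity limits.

326

Open {P-β, P-δ}; cheapest assignment that respects the capacities:
  P-β (cap 10, load 10): B — cost 10×3 = 30
  P-δ (cap 17, load 17): A, C, D — cost 7×6 + 2×2 + 8×4 = 78
  Shipping 108, fixed 218 → total 326.
  Any other capacity-feasible assignment to {P-β, P-δ} ships for at least 108.
Compare {P-γ, P-δ}: its best feasible assignment gives total 368.
Compare {P-α, P-δ}: its best feasible assignment gives total 392.
Every other set of open sites that can feasibly serve all demand totals ≥ 368 even under its best assignment. Minimum: 326.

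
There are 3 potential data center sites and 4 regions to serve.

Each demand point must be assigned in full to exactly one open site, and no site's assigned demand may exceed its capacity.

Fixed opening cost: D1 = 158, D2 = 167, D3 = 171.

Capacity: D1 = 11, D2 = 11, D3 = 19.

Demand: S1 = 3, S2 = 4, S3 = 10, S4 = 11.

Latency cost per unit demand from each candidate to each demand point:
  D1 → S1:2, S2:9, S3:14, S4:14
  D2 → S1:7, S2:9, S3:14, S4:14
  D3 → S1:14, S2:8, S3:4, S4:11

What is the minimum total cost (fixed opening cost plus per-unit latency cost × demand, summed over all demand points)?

Open {D1, D3}; cheapest assignment that respects the capacities:
  D1 (cap 11, load 11): S4 — cost 11×14 = 154
  D3 (cap 19, load 17): S1, S2, S3 — cost 3×14 + 4×8 + 10×4 = 114
  Shipping 268, fixed 329 → total 597.
  Any other capacity-feasible assignment to {D1, D3} ships for at least 268.
Compare {D2, D3}: its best feasible assignment gives total 606.
Compare {D1, D2, D3}: its best feasible assignment gives total 728.
Every other set of open sites that can feasibly serve all demand totals ≥ 606 even under its best assignment. Minimum: 597.

597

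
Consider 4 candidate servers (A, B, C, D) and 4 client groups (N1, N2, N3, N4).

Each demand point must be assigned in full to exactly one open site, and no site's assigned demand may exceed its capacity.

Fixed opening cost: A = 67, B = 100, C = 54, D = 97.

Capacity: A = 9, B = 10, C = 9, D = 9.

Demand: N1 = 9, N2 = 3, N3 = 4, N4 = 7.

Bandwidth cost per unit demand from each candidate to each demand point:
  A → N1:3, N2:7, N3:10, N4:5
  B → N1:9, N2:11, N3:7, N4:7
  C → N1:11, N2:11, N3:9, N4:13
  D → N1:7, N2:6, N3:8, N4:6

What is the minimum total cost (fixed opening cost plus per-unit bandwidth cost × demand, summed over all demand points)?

Open {A, C, D}; cheapest assignment that respects the capacities:
  A (cap 9, load 9): N1 — cost 9×3 = 27
  C (cap 9, load 7): N2, N3 — cost 3×11 + 4×9 = 69
  D (cap 9, load 7): N4 — cost 7×6 = 42
  Shipping 138, fixed 218 → total 356.
  Any other capacity-feasible assignment to {A, C, D} ships for at least 138.
Compare {A, B, C}: its best feasible assignment gives total 366.
Compare {A, B, D}: its best feasible assignment gives total 390.
Every other set of open sites that can feasibly serve all demand totals ≥ 366 even under its best assignment. Minimum: 356.

356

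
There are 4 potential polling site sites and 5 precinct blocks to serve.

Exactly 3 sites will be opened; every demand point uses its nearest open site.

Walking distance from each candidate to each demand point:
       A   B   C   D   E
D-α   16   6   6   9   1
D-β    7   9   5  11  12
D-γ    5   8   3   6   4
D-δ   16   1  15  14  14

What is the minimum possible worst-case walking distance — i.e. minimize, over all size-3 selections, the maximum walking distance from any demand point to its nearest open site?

6

Open {D-α, D-β, D-γ}.
  Farthest demand point is B at walking distance 6 (to D-α); all others are ≤ 6.
With {D-α, D-γ, D-δ} the worst case is 6.
With {D-β, D-γ, D-δ} the worst case is 6.
No size-3 selection achieves below 6.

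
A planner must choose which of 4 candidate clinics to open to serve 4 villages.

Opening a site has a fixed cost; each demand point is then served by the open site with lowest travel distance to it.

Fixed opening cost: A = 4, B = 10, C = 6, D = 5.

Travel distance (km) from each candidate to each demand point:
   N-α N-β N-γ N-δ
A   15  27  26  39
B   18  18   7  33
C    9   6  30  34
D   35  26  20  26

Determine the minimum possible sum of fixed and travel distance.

69

Open {B, C, D}: assign each demand point to its cheapest open site.
  N-α→C 9, N-β→C 6, N-γ→B 7, N-δ→D 26
  travel distance 48, fixed 21 → total 69.
Compare {B, C}: travel distance 55 + fixed 16 = 71.
Compare {C, D}: travel distance 61 + fixed 11 = 72.
Compare {A, B, C, D}: travel distance 48 + fixed 25 = 73.
All other subsets cost ≥ 71. Minimum total cost: 69.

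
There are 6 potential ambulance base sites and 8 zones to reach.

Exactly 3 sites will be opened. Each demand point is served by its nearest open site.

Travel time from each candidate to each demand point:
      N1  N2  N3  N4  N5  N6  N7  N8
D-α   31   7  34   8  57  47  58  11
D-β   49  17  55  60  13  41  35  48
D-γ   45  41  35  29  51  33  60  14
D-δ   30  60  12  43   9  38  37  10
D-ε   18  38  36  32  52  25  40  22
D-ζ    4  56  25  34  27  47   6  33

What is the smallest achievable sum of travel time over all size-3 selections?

Open {D-α, D-δ, D-ζ}.
  N1→D-ζ 4, N2→D-α 7, N3→D-δ 12, N4→D-α 8, N5→D-δ 9, N6→D-δ 38, N7→D-ζ 6, N8→D-δ 10  ⇒ total 94.
Compare {D-α, D-ε, D-ζ}: total 113.
Compare {D-α, D-β, D-ζ}: total 115.
No size-3 selection does better; minimum is 94.

94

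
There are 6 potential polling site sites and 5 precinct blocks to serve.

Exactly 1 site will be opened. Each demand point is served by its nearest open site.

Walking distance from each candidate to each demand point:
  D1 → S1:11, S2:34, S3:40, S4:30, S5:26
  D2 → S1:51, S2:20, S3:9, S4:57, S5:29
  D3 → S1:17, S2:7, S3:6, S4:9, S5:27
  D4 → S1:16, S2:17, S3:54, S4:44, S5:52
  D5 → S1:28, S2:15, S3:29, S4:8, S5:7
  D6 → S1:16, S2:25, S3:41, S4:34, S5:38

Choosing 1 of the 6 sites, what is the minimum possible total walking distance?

Open {D3}.
  S1→D3 17, S2→D3 7, S3→D3 6, S4→D3 9, S5→D3 27  ⇒ total 66.
Compare {D5}: total 87.
Compare {D1}: total 141.
No size-1 selection does better; minimum is 66.

66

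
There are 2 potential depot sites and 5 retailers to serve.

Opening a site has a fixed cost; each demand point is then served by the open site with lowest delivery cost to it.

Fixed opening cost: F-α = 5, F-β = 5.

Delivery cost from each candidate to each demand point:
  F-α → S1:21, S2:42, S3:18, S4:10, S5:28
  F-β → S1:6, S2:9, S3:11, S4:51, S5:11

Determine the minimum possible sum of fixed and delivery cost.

Open {F-α, F-β}: assign each demand point to its cheapest open site.
  S1→F-β 6, S2→F-β 9, S3→F-β 11, S4→F-α 10, S5→F-β 11
  delivery cost 47, fixed 10 → total 57.
Compare {F-β}: delivery cost 88 + fixed 5 = 93.
Compare {F-α}: delivery cost 119 + fixed 5 = 124.

57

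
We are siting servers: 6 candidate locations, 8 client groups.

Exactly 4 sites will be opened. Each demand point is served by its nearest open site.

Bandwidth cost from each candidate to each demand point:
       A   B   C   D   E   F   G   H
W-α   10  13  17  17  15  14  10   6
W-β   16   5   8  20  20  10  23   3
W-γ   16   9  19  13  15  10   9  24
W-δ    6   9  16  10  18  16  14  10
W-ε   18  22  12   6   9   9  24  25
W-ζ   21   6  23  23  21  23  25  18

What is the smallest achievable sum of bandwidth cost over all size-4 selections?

55

Open {W-β, W-γ, W-δ, W-ε}.
  A→W-δ 6, B→W-β 5, C→W-β 8, D→W-ε 6, E→W-ε 9, F→W-ε 9, G→W-γ 9, H→W-β 3  ⇒ total 55.
Compare {W-α, W-β, W-δ, W-ε}: total 56.
Compare {W-α, W-β, W-γ, W-ε}: total 59.
No size-4 selection does better; minimum is 55.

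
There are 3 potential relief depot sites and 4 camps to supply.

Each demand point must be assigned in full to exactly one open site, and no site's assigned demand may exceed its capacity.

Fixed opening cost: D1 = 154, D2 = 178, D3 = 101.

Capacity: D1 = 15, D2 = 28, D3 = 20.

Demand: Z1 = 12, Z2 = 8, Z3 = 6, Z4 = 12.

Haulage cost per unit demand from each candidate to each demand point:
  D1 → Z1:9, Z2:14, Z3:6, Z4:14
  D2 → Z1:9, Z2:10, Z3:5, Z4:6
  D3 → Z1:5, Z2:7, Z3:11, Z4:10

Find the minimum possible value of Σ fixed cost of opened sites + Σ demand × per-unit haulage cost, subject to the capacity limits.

Open {D2, D3}; cheapest assignment that respects the capacities:
  D2 (cap 28, load 18): Z3, Z4 — cost 6×5 + 12×6 = 102
  D3 (cap 20, load 20): Z1, Z2 — cost 12×5 + 8×7 = 116
  Shipping 218, fixed 279 → total 497.
  Any other capacity-feasible assignment to {D2, D3} ships for at least 218.
Compare {D1, D2}: its best feasible assignment gives total 622.
Compare {D1, D2, D3}: its best feasible assignment gives total 651.
Every other set of open sites that can feasibly serve all demand totals ≥ 622 even under its best assignment. Minimum: 497.

497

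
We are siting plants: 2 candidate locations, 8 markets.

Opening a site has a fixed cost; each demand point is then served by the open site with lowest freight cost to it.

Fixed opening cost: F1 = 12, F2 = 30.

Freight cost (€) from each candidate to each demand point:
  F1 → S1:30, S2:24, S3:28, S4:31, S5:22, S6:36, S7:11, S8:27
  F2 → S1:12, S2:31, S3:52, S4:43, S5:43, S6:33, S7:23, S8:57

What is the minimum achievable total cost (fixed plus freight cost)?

Open {F1}: assign each demand point to its cheapest open site.
  S1→F1 30, S2→F1 24, S3→F1 28, S4→F1 31, S5→F1 22, S6→F1 36, S7→F1 11, S8→F1 27
  freight cost 209, fixed 12 → total 221.
Compare {F1, F2}: freight cost 188 + fixed 42 = 230.
Compare {F2}: freight cost 294 + fixed 30 = 324.

221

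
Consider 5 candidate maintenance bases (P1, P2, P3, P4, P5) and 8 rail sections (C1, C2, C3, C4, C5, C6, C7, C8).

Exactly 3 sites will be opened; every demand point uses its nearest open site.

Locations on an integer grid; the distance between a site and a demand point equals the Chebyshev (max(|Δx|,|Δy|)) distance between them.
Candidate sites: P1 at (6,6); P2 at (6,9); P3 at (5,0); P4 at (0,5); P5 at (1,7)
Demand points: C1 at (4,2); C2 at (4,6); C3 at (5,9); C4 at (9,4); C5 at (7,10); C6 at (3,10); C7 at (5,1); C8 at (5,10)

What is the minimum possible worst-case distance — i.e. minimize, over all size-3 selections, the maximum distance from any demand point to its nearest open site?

Open {P1, P2, P3}.
  Farthest demand point is C4 at distance 3 (to P1); all others are ≤ 3.
With {P1, P3, P4} the worst case is 4.
With {P1, P3, P5} the worst case is 4.
No size-3 selection achieves below 3.

3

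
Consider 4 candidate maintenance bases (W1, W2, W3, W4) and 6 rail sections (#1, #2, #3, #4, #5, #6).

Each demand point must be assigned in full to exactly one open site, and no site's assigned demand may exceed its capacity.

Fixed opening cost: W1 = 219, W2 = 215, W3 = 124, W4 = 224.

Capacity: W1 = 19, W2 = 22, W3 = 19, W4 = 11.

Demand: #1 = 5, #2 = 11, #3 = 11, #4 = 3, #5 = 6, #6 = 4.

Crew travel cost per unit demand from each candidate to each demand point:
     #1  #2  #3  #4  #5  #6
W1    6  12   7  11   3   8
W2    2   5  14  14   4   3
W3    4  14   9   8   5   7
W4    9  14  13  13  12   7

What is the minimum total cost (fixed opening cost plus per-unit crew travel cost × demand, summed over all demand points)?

Open {W2, W3}; cheapest assignment that respects the capacities:
  W2 (cap 22, load 21): #2, #5, #6 — cost 11×5 + 6×4 + 4×3 = 91
  W3 (cap 19, load 19): #1, #3, #4 — cost 5×4 + 11×9 + 3×8 = 143
  Shipping 234, fixed 339 → total 573.
  Any other capacity-feasible assignment to {W2, W3} ships for at least 234.
Compare {W1, W2}: its best feasible assignment gives total 665.
Compare {W1, W2, W3}: its best feasible assignment gives total 754.
Every other set of open sites that can feasibly serve all demand totals ≥ 665 even under its best assignment. Minimum: 573.

573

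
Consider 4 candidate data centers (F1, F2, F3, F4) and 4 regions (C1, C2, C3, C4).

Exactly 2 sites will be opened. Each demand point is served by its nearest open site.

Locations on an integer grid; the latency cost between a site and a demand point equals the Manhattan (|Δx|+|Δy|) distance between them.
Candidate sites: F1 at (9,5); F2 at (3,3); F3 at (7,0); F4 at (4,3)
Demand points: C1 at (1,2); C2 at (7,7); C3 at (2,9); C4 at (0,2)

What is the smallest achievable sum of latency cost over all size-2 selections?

18

Open {F1, F2}.
  C1→F2 3, C2→F1 4, C3→F2 7, C4→F2 4  ⇒ total 18.
Compare {F1, F4}: total 21.
Compare {F2, F3}: total 21.
No size-2 selection does better; minimum is 18.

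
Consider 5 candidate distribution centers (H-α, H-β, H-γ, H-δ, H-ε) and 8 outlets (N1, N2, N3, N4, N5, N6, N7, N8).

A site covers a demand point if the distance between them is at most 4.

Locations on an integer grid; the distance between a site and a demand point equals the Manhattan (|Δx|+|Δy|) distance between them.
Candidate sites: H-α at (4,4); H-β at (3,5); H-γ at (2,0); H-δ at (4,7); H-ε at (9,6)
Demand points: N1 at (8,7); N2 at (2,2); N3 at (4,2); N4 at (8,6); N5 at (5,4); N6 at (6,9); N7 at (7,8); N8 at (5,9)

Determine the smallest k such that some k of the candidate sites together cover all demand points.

Coverage sets (demand points within 4 of each site):
  H-α: {N2, N3, N5}
  H-β: {N2, N3, N5}
  H-γ: {N2, N3}
  H-δ: {N1, N5, N6, N7, N8}
  H-ε: {N1, N4, N7}
No 2 sites suffice: every size-2 union leaves at least one demand point uncovered.
But {H-α, H-δ, H-ε} covers everything, so the minimum is 3.

3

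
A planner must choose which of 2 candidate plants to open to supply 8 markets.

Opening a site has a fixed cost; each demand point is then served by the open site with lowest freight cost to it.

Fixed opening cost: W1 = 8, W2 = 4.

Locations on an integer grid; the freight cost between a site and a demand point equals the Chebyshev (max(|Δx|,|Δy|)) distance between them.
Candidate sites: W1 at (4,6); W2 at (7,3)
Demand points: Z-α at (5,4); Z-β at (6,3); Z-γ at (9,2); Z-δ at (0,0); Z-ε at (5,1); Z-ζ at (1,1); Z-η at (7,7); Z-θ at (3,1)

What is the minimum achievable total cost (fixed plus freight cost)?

Open {W2}: assign each demand point to its cheapest open site.
  Z-α→W2 2, Z-β→W2 1, Z-γ→W2 2, Z-δ→W2 7, Z-ε→W2 2, Z-ζ→W2 6, Z-η→W2 4, Z-θ→W2 4
  freight cost 28, fixed 4 → total 32.
Compare {W1, W2}: freight cost 25 + fixed 12 = 37.
Compare {W1}: freight cost 34 + fixed 8 = 42.

32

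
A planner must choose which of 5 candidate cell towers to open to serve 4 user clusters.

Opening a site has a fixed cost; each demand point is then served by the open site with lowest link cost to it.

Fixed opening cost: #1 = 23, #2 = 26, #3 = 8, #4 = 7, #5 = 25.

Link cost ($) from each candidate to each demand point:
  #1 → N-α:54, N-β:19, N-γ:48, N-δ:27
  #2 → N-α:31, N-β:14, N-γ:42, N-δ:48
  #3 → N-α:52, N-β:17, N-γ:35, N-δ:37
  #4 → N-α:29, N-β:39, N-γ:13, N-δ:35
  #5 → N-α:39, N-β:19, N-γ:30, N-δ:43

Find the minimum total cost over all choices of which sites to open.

Open {#3, #4}: assign each demand point to its cheapest open site.
  N-α→#4 29, N-β→#3 17, N-γ→#4 13, N-δ→#4 35
  link cost 94, fixed 15 → total 109.
Compare {#1, #4}: link cost 88 + fixed 30 = 118.
Compare {#4}: link cost 116 + fixed 7 = 123.
Compare {#2, #4}: link cost 91 + fixed 33 = 124.
All other subsets cost ≥ 118. Minimum total cost: 109.

109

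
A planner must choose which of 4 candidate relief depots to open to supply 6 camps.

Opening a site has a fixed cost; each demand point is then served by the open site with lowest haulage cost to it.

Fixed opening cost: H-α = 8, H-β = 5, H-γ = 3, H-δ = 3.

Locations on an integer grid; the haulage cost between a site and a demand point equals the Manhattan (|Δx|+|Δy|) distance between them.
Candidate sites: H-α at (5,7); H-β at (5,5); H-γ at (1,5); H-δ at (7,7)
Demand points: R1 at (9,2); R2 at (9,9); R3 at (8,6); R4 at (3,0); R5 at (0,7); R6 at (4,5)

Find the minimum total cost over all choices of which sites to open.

Open {H-γ, H-δ}: assign each demand point to its cheapest open site.
  R1→H-δ 7, R2→H-δ 4, R3→H-δ 2, R4→H-γ 7, R5→H-γ 3, R6→H-γ 3
  haulage cost 26, fixed 6 → total 32.
Compare {H-β, H-γ, H-δ}: haulage cost 24 + fixed 11 = 35.
Compare {H-β, H-δ}: haulage cost 28 + fixed 8 = 36.
Compare {H-β, H-γ}: haulage cost 30 + fixed 8 = 38.
All other subsets cost ≥ 35. Minimum total cost: 32.

32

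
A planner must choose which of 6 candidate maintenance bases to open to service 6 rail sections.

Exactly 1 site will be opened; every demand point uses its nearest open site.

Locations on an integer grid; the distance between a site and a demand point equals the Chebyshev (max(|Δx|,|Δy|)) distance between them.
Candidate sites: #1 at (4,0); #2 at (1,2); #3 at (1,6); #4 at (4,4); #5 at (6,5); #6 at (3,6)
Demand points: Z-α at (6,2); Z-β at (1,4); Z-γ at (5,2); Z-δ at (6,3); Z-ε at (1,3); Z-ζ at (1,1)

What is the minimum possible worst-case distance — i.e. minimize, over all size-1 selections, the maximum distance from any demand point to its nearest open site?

Open {#4}.
  Farthest demand point is Z-β at distance 3 (to #4); all others are ≤ 3.
With {#1} the worst case is 4.
With {#2} the worst case is 5.
No size-1 selection achieves below 3.

3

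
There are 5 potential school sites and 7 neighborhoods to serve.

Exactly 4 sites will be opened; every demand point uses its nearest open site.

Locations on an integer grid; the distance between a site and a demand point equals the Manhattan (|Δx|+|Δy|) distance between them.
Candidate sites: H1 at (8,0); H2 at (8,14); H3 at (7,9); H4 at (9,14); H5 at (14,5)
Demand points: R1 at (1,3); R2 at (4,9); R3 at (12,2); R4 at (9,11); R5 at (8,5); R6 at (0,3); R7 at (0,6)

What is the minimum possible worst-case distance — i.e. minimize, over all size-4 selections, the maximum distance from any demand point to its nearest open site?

11

Open {H1, H2, H3, H4}.
  Farthest demand point is R6 at distance 11 (to H1); all others are ≤ 11.
With {H1, H2, H3, H5} the worst case is 11.
With {H1, H3, H4, H5} the worst case is 11.
No size-4 selection achieves below 11.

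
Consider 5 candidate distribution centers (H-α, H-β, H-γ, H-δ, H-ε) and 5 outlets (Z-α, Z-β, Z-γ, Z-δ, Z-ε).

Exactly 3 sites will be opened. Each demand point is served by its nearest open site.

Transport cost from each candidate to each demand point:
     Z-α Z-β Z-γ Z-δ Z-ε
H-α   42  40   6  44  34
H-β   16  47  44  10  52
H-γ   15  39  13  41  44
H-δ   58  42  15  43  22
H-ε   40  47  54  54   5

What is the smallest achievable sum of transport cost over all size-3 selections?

Open {H-α, H-β, H-ε}.
  Z-α→H-β 16, Z-β→H-α 40, Z-γ→H-α 6, Z-δ→H-β 10, Z-ε→H-ε 5  ⇒ total 77.
Compare {H-β, H-γ, H-ε}: total 82.
Compare {H-β, H-δ, H-ε}: total 88.
No size-3 selection does better; minimum is 77.

77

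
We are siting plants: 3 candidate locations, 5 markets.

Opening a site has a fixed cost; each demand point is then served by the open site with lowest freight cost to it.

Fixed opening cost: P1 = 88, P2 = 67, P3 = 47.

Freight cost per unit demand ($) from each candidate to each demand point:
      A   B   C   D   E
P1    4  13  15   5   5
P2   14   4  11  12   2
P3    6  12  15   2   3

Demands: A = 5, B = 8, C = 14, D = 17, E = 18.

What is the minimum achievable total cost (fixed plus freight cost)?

400

Open {P2, P3}: assign each demand point to its cheapest open site.
  A→P3 5×6=30, B→P2 8×4=32, C→P2 14×11=154, D→P3 17×2=34, E→P2 18×2=36
  freight cost 286, fixed 114 → total 400.
Compare {P3}: freight cost 424 + fixed 47 = 471.
Compare {P1, P2, P3}: freight cost 276 + fixed 202 = 478.
Compare {P1, P2}: freight cost 327 + fixed 155 = 482.
All other subsets cost ≥ 471. Minimum total cost: 400.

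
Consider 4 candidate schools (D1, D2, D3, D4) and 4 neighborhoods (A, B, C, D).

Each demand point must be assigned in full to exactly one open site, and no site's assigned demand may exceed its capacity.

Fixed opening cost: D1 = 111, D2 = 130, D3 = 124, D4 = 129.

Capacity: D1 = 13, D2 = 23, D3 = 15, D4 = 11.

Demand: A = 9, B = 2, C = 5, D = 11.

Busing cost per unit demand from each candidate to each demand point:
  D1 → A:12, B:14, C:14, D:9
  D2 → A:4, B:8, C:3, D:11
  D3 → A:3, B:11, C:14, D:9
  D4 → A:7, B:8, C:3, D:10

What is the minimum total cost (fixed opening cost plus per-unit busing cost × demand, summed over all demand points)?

Open {D1, D2}; cheapest assignment that respects the capacities:
  D1 (cap 13, load 11): D — cost 11×9 = 99
  D2 (cap 23, load 16): A, B, C — cost 9×4 + 2×8 + 5×3 = 67
  Shipping 166, fixed 241 → total 407.
  Any other capacity-feasible assignment to {D1, D2} ships for at least 166.
Compare {D2, D3}: its best feasible assignment gives total 420.
Compare {D2, D4}: its best feasible assignment gives total 436.
Every other set of open sites that can feasibly serve all demand totals ≥ 420 even under its best assignment. Minimum: 407.

407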